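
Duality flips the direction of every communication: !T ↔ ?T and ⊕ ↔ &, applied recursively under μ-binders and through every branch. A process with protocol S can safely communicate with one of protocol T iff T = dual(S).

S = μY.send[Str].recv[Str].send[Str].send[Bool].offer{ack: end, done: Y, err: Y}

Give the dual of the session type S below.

μY = μY  (μ self-dual)
  send[Str] = recv[Str]
    recv[Str] = send[Str]
      send[Str] = recv[Str]
        send[Bool] = recv[Bool]
          offer{ack,done,err} = select{ack,done,err}  (offer→select)
            • ack:
              end self-dual
            • done:
              Y self-dual
            • err:
              Y self-dual

μY.recv[Str].send[Str].recv[Str].recv[Bool].select{ack: end, done: Y, err: Y}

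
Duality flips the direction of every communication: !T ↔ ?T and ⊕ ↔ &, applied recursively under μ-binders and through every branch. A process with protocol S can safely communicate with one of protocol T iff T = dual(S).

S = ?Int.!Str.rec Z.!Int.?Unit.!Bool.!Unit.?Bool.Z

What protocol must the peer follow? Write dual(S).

!Int.?Str.rec Z.?Int.!Unit.?Bool.?Unit.!Bool.Z

?Int = !Int
  !Str = ?Str
    rec Z = rec Z  (μ self-dual)
      !Int = ?Int
        ?Unit = !Unit
          !Bool = ?Bool
            !Unit = ?Unit
              ?Bool = !Bool
                Z ↦ Z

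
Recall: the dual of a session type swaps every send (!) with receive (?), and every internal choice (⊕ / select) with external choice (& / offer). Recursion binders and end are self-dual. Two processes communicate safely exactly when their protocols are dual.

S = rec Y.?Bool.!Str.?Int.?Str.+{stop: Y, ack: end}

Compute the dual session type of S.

rec Y ↦ rec Y  (rec unchanged)
  ?Bool ↦ !Bool
    !Str ↦ ?Str
      ?Int ↦ !Int
        ?Str ↦ !Str
          +{stop,ack} ↦ &{stop,ack}  (select→offer)
            [stop]
              dual(Y) = Y
            [ack]
              dual(end) = end

rec Y.!Bool.?Str.!Int.!Str.&{stop: Y, ack: end}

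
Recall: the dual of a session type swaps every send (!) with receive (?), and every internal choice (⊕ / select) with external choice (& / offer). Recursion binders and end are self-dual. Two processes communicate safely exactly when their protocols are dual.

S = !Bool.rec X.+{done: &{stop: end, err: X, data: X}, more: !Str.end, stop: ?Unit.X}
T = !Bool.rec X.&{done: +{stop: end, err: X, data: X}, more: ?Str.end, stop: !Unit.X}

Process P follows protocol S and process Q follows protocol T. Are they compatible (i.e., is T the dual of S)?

!Bool ‖ !Bool  ✗ same direction on both sides — not dual

NO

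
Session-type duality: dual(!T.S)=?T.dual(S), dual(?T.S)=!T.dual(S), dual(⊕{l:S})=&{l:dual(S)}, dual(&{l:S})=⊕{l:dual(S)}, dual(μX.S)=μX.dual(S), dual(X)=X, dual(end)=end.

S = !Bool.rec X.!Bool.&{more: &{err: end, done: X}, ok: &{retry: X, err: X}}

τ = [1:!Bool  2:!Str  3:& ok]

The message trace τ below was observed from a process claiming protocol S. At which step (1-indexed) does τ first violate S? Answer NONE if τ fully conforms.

[1] !Bool  ok  residual = rec X.…
[2] got !Str, protocol expects !Bool  ✗

2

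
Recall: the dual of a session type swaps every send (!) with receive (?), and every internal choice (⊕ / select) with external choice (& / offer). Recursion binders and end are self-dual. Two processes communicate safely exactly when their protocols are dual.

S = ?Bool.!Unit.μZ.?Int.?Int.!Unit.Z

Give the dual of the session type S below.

!Bool.?Unit.μZ.!Int.!Int.?Unit.Z

?Bool = !Bool
  !Unit = ?Unit
    μZ = μZ  (binder kept)
      ?Int = !Int
        ?Int = !Int
          !Unit = ?Unit
            Z ↦ Z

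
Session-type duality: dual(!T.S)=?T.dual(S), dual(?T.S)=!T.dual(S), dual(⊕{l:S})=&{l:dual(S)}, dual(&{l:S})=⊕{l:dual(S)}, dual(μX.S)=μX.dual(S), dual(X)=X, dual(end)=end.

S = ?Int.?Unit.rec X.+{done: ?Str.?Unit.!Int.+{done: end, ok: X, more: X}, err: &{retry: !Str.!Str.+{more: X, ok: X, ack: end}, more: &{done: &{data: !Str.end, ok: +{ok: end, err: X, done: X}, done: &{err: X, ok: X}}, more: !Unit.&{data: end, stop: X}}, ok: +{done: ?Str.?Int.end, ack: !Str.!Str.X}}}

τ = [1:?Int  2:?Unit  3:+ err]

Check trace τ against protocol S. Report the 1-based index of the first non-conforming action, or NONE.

NONE

step 1: ?Int  ✓  cont: ?Unit.rec X.…
step 2: ?Unit  ✓  cont: rec X.…
step 3: + err  ✓  cont: &{retry: !Str.!Str.+{more: rec X.…, ok: rec X.…, ack: end}, more: &{done: &{data: !Str.end, ok: +{ok: end, err: rec X.…, done: rec X.…}, done: &{err: rec X.…, ok: rec X.…}}, more: !Unit.&{data: end, stop: rec X.…}}, ok: +{done: ?Str.?Int.end, ack: !Str.!Str.rec X.…}}
τ conforms to S (length 3)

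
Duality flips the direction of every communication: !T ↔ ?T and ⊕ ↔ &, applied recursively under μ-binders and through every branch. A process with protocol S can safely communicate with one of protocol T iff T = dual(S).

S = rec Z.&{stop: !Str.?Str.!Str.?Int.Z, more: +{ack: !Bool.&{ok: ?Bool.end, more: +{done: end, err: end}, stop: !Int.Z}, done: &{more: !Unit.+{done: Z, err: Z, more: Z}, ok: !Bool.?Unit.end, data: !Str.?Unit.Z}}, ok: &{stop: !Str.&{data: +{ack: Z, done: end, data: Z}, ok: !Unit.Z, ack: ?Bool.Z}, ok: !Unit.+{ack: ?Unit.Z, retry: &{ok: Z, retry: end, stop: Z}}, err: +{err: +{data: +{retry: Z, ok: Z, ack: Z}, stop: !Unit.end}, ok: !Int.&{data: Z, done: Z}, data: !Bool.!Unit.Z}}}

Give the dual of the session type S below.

rec Z → rec Z  (binder kept)
  &{stop,more,ok} → +{stop,more,ok}  (&→⊕)
    case stop:
      !Str → ?Str
        ?Str → !Str
          !Str → ?Str
            ?Int → !Int
              Z self-dual
    case more:
      +{ack,done} → &{ack,done}  (⊕→&)
        case ack:
          !Bool → ?Bool
            &{ok,more,stop} → +{ok,more,stop}  (&→⊕)
              case ok:
                ?Bool → !Bool
                  end self-dual
              case more:
                +{done,err} → &{done,err}  (⊕→&)
                  case done:
                    end self-dual
                  case err:
                    end self-dual
              case stop:
                !Int → ?Int
                  Z self-dual
        case done:
          &{more,ok,data} → +{more,ok,data}  (&→⊕)
            case more:
              !Unit → ?Unit
                +{done,err,more} → &{done,err,more}  (⊕→&)
                  case done:
                    Z self-dual
                  case err:
                    Z self-dual
                  case more:
                    Z self-dual
            case ok:
              !Bool → ?Bool
                ?Unit → !Unit
                  end self-dual
            case data:
              !Str → ?Str
                ?Unit → !Unit
                  Z self-dual
    case ok:
      &{stop,ok,err} → +{stop,ok,err}  (&→⊕)
        case stop:
          !Str → ?Str
            &{data,ok,ack} → +{data,ok,ack}  (&→⊕)
              case data:
                +{ack,done,data} → &{ack,done,data}  (⊕→&)
                  case ack:
                    Z self-dual
                  case done:
                    end self-dual
                  case data:
                    Z self-dual
              case ok:
                !Unit → ?Unit
                  Z self-dual
              case ack:
                ?Bool → !Bool
                  Z self-dual
        case ok:
          !Unit → ?Unit
            +{ack,retry} → &{ack,retry}  (⊕→&)
              case ack:
                ?Unit → !Unit
                  Z self-dual
              case retry:
                &{ok,retry,stop} → +{ok,retry,stop}  (&→⊕)
                  case ok:
                    Z self-dual
                  case retry:
                    end self-dual
                  case stop:
                    Z self-dual
        case err:
          +{err,ok,data} → &{err,ok,data}  (⊕→&)
            case err:
              +{data,stop} → &{data,stop}  (⊕→&)
                case data:
                  +{retry,ok,ack} → &{retry,ok,ack}  (⊕→&)
                    case retry:
                      Z self-dual
                    case ok:
                      Z self-dual
                    case ack:
                      Z self-dual
                case stop:
                  !Unit → ?Unit
                    end self-dual
            case ok:
              !Int → ?Int
                &{data,done} → +{data,done}  (&→⊕)
                  case data:
                    Z self-dual
                  case done:
                    Z self-dual
            case data:
              !Bool → ?Bool
                !Unit → ?Unit
                  Z self-dual

rec Z.+{stop: ?Str.!Str.?Str.!Int.Z, more: &{ack: ?Bool.+{ok: !Bool.end, more: &{done: end, err: end}, stop: ?Int.Z}, done: +{more: ?Unit.&{done: Z, err: Z, more: Z}, ok: ?Bool.!Unit.end, data: ?Str.!Unit.Z}}, ok: +{stop: ?Str.+{data: &{ack: Z, done: end, data: Z}, ok: ?Unit.Z, ack: !Bool.Z}, ok: ?Unit.&{ack: !Unit.Z, retry: +{ok: Z, retry: end, stop: Z}}, err: &{err: &{data: &{retry: Z, ok: Z, ack: Z}, stop: ?Unit.end}, ok: ?Int.+{data: Z, done: Z}, data: ?Bool.?Unit.Z}}}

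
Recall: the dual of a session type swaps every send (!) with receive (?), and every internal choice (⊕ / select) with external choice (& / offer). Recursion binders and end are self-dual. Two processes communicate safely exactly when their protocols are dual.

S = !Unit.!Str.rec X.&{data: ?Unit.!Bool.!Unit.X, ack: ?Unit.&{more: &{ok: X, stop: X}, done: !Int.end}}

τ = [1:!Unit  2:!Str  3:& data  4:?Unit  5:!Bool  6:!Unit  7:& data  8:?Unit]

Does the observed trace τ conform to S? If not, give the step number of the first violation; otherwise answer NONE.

step 1: !Unit  match  state: !Str.rec X.…
step 2: !Str  match  state: rec X.…
step 3: & data  match  state: ?Unit.!Bool.!Unit.rec X.…
step 4: ?Unit  match  state: !Bool.!Unit.rec X.…
step 5: !Bool  match  state: !Unit.rec X.…
step 6: !Unit  match  state: rec X.…
step 7: & data  match  state: ?Unit.!Bool.!Unit.rec X.…
step 8: ?Unit  match  state: !Bool.!Unit.rec X.…
trace exhausted — no violation

NONE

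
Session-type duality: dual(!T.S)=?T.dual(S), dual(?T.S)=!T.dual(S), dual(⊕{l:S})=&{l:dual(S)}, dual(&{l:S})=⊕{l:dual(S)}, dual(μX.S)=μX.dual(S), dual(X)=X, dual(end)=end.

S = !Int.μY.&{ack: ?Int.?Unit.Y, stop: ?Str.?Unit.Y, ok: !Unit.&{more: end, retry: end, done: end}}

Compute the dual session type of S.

!Int ↦ ?Int
  μY ↦ μY  (rec unchanged)
    &{ack,stop,ok} ↦ ⊕{ack,stop,ok}  (&→⊕)
      • ack:
        ?Int ↦ !Int
          ?Unit ↦ !Unit
            dual(Y) = Y
      • stop:
        ?Str ↦ !Str
          ?Unit ↦ !Unit
            dual(Y) = Y
      • ok:
        !Unit ↦ ?Unit
          &{more,retry,done} ↦ ⊕{more,retry,done}  (&→⊕)
            • more:
              dual(end) = end
            • retry:
              dual(end) = end
            • done:
              dual(end) = end

?Int.μY.⊕{ack: !Int.!Unit.Y, stop: !Str.!Unit.Y, ok: ?Unit.⊕{more: end, retry: end, done: end}}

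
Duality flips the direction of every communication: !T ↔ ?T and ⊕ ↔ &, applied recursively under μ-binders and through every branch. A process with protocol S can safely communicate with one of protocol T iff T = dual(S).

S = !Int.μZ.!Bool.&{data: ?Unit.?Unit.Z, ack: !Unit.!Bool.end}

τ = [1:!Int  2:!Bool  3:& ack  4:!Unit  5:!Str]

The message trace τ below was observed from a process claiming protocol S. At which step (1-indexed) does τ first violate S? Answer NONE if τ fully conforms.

@1 !Int  ✓  now at μZ.…
@2 !Bool  ✓  now at &{data: ?Unit.?Unit.μZ.…, ack: !Unit.!Bool.end}
@3 & ack  ✓  now at !Unit.!Bool.end
@4 !Unit  ✓  now at !Bool.end
@5 got !Str, protocol expects !Bool  ✗

5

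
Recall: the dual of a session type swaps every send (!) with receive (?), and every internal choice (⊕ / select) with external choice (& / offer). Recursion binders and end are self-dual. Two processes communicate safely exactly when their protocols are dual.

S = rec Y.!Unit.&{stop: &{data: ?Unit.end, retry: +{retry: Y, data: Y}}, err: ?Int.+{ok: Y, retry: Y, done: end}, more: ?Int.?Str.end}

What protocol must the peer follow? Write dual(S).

rec Y ↦ rec Y  (rec unchanged)
  !Unit ↦ ?Unit
    &{stop,err,more} ↦ +{stop,err,more}  (&→⊕)
      • stop:
        &{data,retry} ↦ +{data,retry}  (&→⊕)
          • data:
            ?Unit ↦ !Unit
              end self-dual
          • retry:
            +{retry,data} ↦ &{retry,data}  (⊕→&)
              • retry:
                Y self-dual
              • data:
                Y self-dual
      • err:
        ?Int ↦ !Int
          +{ok,retry,done} ↦ &{ok,retry,done}  (⊕→&)
            • ok:
              Y self-dual
            • retry:
              Y self-dual
            • done:
              end self-dual
      • more:
        ?Int ↦ !Int
          ?Str ↦ !Str
            end self-dual

rec Y.?Unit.+{stop: +{data: !Unit.end, retry: &{retry: Y, data: Y}}, err: !Int.&{ok: Y, retry: Y, done: end}, more: !Int.!Str.end}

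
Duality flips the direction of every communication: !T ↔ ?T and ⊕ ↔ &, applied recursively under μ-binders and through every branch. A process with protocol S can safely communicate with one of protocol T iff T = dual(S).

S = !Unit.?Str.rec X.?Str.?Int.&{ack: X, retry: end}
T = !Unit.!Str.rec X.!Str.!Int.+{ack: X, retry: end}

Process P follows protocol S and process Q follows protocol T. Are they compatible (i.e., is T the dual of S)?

!Unit vs !Unit  ✗ same direction on both sides — not dual

NO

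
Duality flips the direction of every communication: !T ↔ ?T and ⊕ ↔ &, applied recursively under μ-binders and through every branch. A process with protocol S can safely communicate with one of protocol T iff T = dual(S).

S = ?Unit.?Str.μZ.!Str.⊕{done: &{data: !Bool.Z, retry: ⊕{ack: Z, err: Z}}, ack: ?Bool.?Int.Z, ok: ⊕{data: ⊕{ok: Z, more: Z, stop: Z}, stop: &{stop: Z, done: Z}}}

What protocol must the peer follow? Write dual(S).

!Unit.!Str.μZ.?Str.&{done: ⊕{data: ?Bool.Z, retry: &{ack: Z, err: Z}}, ack: !Bool.!Int.Z, ok: &{data: &{ok: Z, more: Z, stop: Z}, stop: ⊕{stop: Z, done: Z}}}

?Unit ↦ !Unit
  ?Str ↦ !Str
    μZ ↦ μZ  (binder kept)
      !Str ↦ ?Str
        ⊕{done,ack,ok} ↦ &{done,ack,ok}  (select→offer)
          • done:
            &{data,retry} ↦ ⊕{data,retry}  (offer→select)
              • data:
                !Bool ↦ ?Bool
                  dual(Z) = Z
              • retry:
                ⊕{ack,err} ↦ &{ack,err}  (select→offer)
                  • ack:
                    dual(Z) = Z
                  • err:
                    dual(Z) = Z
          • ack:
            ?Bool ↦ !Bool
              ?Int ↦ !Int
                dual(Z) = Z
          • ok:
            ⊕{data,stop} ↦ &{data,stop}  (select→offer)
              • data:
                ⊕{ok,more,stop} ↦ &{ok,more,stop}  (select→offer)
                  • ok:
                    dual(Z) = Z
                  • more:
                    dual(Z) = Z
                  • stop:
                    dual(Z) = Z
              • stop:
                &{stop,done} ↦ ⊕{stop,done}  (offer→select)
                  • stop:
                    dual(Z) = Z
                  • done:
                    dual(Z) = Z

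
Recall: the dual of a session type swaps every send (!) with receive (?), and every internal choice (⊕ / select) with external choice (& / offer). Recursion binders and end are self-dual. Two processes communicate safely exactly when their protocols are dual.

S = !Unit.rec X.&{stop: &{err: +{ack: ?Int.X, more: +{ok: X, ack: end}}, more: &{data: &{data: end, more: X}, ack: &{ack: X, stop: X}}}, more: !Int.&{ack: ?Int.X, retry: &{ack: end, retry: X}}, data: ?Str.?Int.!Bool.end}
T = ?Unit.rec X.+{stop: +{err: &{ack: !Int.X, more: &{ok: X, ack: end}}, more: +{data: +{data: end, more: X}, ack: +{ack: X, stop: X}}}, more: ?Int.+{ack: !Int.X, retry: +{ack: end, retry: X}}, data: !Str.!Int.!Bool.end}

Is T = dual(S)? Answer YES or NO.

!Unit vs ?Unit  ok
  rec X vs rec X  ok (rec unchanged)
    &{stop,more,data} vs +{stop,more,data}  ok same labels
      case stop:
        &{err,more} vs +{err,more}  ok same labels
          case err:
            +{ack,more} vs &{ack,more}  ok same labels
              case ack:
                ?Int vs !Int  ok
                  X vs X  ok
              case more:
                +{ok,ack} vs &{ok,ack}  ok same labels
                  case ok:
                    X vs X  ok
                  case ack:
                    end vs end  ok
          case more:
            &{data,ack} vs +{data,ack}  ok same labels
              case data:
                &{data,more} vs +{data,more}  ok same labels
                  case data:
                    end vs end  ok
                  case more:
                    X vs X  ok
              case ack:
                &{ack,stop} vs +{ack,stop}  ok same labels
                  case ack:
                    X vs X  ok
                  case stop:
                    X vs X  ok
      case more:
        !Int vs ?Int  ok
          &{ack,retry} vs +{ack,retry}  ok same labels
            case ack:
              ?Int vs !Int  ok
                X vs X  ok
            case retry:
              &{ack,retry} vs +{ack,retry}  ok same labels
                case ack:
                  end vs end  ok
                case retry:
                  X vs X  ok
      case data:
        ?Str vs !Str  ok
          ?Int vs !Int  ok
            !Bool vs !Bool  ✗ same direction on both sides — not dual

NO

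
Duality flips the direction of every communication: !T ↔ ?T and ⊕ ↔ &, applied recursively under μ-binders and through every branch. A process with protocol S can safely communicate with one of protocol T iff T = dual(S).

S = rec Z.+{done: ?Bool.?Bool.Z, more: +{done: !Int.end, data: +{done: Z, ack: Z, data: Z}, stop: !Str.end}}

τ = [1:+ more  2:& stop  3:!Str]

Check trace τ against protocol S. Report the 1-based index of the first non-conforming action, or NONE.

2

[1] + more  match  state: +{done: !Int.end, data: +{done: rec Z.…, ack: rec Z.…, data: rec Z.…}, stop: !Str.end}
[2] got & stop, protocol expects + done or + data or + stop  ✗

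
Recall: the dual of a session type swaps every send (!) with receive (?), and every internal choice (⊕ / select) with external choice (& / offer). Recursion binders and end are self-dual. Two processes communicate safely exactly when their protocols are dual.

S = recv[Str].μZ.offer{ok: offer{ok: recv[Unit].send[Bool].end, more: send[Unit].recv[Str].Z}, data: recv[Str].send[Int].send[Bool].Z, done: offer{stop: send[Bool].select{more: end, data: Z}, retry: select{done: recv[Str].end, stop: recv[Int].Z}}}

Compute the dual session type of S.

send[Str].μZ.select{ok: select{ok: send[Unit].recv[Bool].end, more: recv[Unit].send[Str].Z}, data: send[Str].recv[Int].recv[Bool].Z, done: select{stop: recv[Bool].offer{more: end, data: Z}, retry: offer{done: send[Str].end, stop: send[Int].Z}}}

recv[Str] ↦ send[Str]
  μZ ↦ μZ  (μ self-dual)
    offer{ok,data,done} ↦ select{ok,data,done}  (external→internal)
      [ok]
        offer{ok,more} ↦ select{ok,more}  (external→internal)
          [ok]
            recv[Unit] ↦ send[Unit]
              send[Bool] ↦ recv[Bool]
                dual(end) = end
          [more]
            send[Unit] ↦ recv[Unit]
              recv[Str] ↦ send[Str]
                dual(Z) = Z
      [data]
        recv[Str] ↦ send[Str]
          send[Int] ↦ recv[Int]
            send[Bool] ↦ recv[Bool]
              dual(Z) = Z
      [done]
        offer{stop,retry} ↦ select{stop,retry}  (external→internal)
          [stop]
            send[Bool] ↦ recv[Bool]
              select{more,data} ↦ offer{more,data}  (internal→external)
                [more]
                  dual(end) = end
                [data]
                  dual(Z) = Z
          [retry]
            select{done,stop} ↦ offer{done,stop}  (internal→external)
              [done]
                recv[Str] ↦ send[Str]
                  dual(end) = end
              [stop]
                recv[Int] ↦ send[Int]
                  dual(Z) = Z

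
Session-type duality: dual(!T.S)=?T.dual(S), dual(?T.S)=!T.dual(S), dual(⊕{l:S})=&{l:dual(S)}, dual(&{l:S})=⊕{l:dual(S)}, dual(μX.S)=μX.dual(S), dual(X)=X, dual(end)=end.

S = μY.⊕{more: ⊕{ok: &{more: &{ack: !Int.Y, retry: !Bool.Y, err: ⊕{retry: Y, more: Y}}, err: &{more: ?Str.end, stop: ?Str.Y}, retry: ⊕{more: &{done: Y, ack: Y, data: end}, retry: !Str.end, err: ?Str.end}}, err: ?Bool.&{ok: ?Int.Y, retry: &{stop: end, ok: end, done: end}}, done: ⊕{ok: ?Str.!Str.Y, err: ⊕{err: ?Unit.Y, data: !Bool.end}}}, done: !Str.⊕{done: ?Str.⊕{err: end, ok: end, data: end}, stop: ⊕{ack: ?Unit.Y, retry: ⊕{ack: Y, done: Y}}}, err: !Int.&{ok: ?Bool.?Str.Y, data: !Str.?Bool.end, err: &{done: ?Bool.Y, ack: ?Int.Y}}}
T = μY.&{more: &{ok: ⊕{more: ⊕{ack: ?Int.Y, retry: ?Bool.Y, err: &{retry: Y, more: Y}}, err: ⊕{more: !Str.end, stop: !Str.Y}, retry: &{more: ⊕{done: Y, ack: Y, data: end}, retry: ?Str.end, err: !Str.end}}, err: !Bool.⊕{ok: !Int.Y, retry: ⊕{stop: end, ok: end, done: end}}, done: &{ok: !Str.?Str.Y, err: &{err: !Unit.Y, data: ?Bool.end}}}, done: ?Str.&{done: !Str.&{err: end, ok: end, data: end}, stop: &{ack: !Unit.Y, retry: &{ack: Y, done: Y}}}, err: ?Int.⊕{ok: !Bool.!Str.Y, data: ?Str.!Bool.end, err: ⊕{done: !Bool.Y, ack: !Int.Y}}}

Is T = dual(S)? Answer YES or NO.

YES

μY ‖ μY  match (rec unchanged)
  ⊕{more,done,err} ‖ &{more,done,err}  match labels match
    • more:
      ⊕{ok,err,done} ‖ &{ok,err,done}  match labels match
        • ok:
          &{more,err,retry} ‖ ⊕{more,err,retry}  match labels match
            • more:
              &{ack,retry,err} ‖ ⊕{ack,retry,err}  match labels match
                • ack:
                  !Int ‖ ?Int  match
                    Y ‖ Y  match
                • retry:
                  !Bool ‖ ?Bool  match
                    Y ‖ Y  match
                • err:
                  ⊕{retry,more} ‖ &{retry,more}  match labels match
                    • retry:
                      Y ‖ Y  match
                    • more:
                      Y ‖ Y  match
            • err:
              &{more,stop} ‖ ⊕{more,stop}  match labels match
                • more:
                  ?Str ‖ !Str  match
                    end ‖ end  match
                • stop:
                  ?Str ‖ !Str  match
                    Y ‖ Y  match
            • retry:
              ⊕{more,retry,err} ‖ &{more,retry,err}  match labels match
                • more:
                  &{done,ack,data} ‖ ⊕{done,ack,data}  match labels match
                    • done:
                      Y ‖ Y  match
                    • ack:
                      Y ‖ Y  match
                    • data:
                      end ‖ end  match
                • retry:
                  !Str ‖ ?Str  match
                    end ‖ end  match
                • err:
                  ?Str ‖ !Str  match
                    end ‖ end  match
        • err:
          ?Bool ‖ !Bool  match
            &{ok,retry} ‖ ⊕{ok,retry}  match labels match
              • ok:
                ?Int ‖ !Int  match
                  Y ‖ Y  match
              • retry:
                &{stop,ok,done} ‖ ⊕{stop,ok,done}  match labels match
                  • stop:
                    end ‖ end  match
                  • ok:
                    end ‖ end  match
                  • done:
                    end ‖ end  match
        • done:
          ⊕{ok,err} ‖ &{ok,err}  match labels match
            • ok:
              ?Str ‖ !Str  match
                !Str ‖ ?Str  match
                  Y ‖ Y  match
            • err:
              ⊕{err,data} ‖ &{err,data}  match labels match
                • err:
                  ?Unit ‖ !Unit  match
                    Y ‖ Y  match
                • data:
                  !Bool ‖ ?Bool  match
                    end ‖ end  match
    • done:
      !Str ‖ ?Str  match
        ⊕{done,stop} ‖ &{done,stop}  match labels match
          • done:
            ?Str ‖ !Str  match
              ⊕{err,ok,data} ‖ &{err,ok,data}  match labels match
                • err:
                  end ‖ end  match
                • ok:
                  end ‖ end  match
                • data:
                  end ‖ end  match
          • stop:
            ⊕{ack,retry} ‖ &{ack,retry}  match labels match
              • ack:
                ?Unit ‖ !Unit  match
                  Y ‖ Y  match
              • retry:
                ⊕{ack,done} ‖ &{ack,done}  match labels match
                  • ack:
                    Y ‖ Y  match
                  • done:
                    Y ‖ Y  match
    • err:
      !Int ‖ ?Int  match
        &{ok,data,err} ‖ ⊕{ok,data,err}  match labels match
          • ok:
            ?Bool ‖ !Bool  match
              ?Str ‖ !Str  match
                Y ‖ Y  match
          • data:
            !Str ‖ ?Str  match
              ?Bool ‖ !Bool  match
                end ‖ end  match
          • err:
            &{done,ack} ‖ ⊕{done,ack}  match labels match
              • done:
                ?Bool ‖ !Bool  match
                  Y ‖ Y  match
              • ack:
                ?Int ‖ !Int  match
                  Y ‖ Y  match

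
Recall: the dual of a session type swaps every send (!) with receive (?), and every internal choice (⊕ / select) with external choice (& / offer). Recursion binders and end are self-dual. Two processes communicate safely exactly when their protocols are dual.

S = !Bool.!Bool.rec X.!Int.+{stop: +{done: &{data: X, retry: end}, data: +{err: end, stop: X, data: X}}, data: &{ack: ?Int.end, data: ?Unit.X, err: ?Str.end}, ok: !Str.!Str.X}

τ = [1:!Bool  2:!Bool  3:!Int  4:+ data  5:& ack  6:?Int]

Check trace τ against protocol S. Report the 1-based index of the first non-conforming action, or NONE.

[1] !Bool  ✓  state: !Bool.rec X.…
[2] !Bool  ✓  state: rec X.…
[3] !Int  ✓  state: +{stop: +{done: &{data: rec X.…, retry: end}, data: +{err: end, stop: rec X.…, data: rec X.…}}, data: &{ack: ?Int.end, data: ?Unit.rec X.…, err: ?Str.end}, ok: !Str.!Str.rec X.…}
[4] + data  ✓  state: &{ack: ?Int.end, data: ?Unit.rec X.…, err: ?Str.end}
[5] & ack  ✓  state: ?Int.end
[6] ?Int  ✓  state: end
all 6 steps conform

NONE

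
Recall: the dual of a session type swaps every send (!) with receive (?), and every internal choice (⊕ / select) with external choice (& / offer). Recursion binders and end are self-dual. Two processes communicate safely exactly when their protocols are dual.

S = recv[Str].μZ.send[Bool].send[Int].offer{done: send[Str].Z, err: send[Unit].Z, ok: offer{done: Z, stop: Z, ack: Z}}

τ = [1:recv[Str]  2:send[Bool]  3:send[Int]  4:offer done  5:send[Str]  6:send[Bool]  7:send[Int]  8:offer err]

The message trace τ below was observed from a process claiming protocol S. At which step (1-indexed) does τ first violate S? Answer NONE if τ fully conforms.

NONE

@1 recv[Str]  ok  now at μZ.…
@2 send[Bool]  ok  now at send[Int].offer{done: send[Str].μZ.…, err: send[Unit].μZ.…, ok: offer{done: μZ.…, stop: μZ.…, ack: μZ.…}}
@3 send[Int]  ok  now at offer{done: send[Str].μZ.…, err: send[Unit].μZ.…, ok: offer{done: μZ.…, stop: μZ.…, ack: μZ.…}}
@4 offer done  ok  now at send[Str].μZ.…
@5 send[Str]  ok  now at μZ.…
@6 send[Bool]  ok  now at send[Int].offer{done: send[Str].μZ.…, err: send[Unit].μZ.…, ok: offer{done: μZ.…, stop: μZ.…, ack: μZ.…}}
@7 send[Int]  ok  now at offer{done: send[Str].μZ.…, err: send[Unit].μZ.…, ok: offer{done: μZ.…, stop: μZ.…, ack: μZ.…}}
@8 offer err  ok  now at send[Unit].μZ.…
all 8 steps conform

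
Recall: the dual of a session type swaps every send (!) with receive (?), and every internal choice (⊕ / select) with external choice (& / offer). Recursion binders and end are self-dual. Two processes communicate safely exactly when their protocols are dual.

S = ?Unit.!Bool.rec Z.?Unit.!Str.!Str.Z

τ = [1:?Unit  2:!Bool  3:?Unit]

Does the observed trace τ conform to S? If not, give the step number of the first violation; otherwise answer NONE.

[1] ?Unit  match  cont: !Bool.rec Z.…
[2] !Bool  match  cont: rec Z.…
[3] ?Unit  match  cont: !Str.!Str.rec Z.…
trace exhausted — no violation

NONE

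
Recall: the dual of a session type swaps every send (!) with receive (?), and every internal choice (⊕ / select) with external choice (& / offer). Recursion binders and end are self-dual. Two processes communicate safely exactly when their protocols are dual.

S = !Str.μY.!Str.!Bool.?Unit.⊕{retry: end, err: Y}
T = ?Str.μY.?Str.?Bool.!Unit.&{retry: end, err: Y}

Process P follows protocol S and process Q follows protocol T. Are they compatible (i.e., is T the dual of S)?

YES

!Str ‖ ?Str  match
  μY ‖ μY  match (binder kept)
    !Str ‖ ?Str  match
      !Bool ‖ ?Bool  match
        ?Unit ‖ !Unit  match
          ⊕{retry,err} ‖ &{retry,err}  match label sets agree
            • retry:
              end ‖ end  match
            • err:
              Y ‖ Y  match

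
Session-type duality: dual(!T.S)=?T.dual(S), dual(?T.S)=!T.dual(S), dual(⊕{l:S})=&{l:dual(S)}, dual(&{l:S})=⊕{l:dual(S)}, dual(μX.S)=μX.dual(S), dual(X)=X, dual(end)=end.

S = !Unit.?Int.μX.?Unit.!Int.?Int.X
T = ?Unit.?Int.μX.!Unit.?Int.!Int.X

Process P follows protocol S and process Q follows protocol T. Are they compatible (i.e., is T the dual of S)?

NO

!Unit | ?Unit  match
  ?Int | ?Int  ✗ same direction on both sides — not dual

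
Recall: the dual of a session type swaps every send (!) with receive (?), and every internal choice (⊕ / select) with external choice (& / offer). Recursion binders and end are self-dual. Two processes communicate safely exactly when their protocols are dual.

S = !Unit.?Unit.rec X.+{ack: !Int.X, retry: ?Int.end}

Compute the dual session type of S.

!Unit → ?Unit
  ?Unit → !Unit
    rec X → rec X  (μ self-dual)
      +{ack,retry} → &{ack,retry}  (internal→external)
        [ack]
          !Int → ?Int
            dual(X) = X
        [retry]
          ?Int → !Int
            dual(end) = end

?Unit.!Unit.rec X.&{ack: ?Int.X, retry: !Int.end}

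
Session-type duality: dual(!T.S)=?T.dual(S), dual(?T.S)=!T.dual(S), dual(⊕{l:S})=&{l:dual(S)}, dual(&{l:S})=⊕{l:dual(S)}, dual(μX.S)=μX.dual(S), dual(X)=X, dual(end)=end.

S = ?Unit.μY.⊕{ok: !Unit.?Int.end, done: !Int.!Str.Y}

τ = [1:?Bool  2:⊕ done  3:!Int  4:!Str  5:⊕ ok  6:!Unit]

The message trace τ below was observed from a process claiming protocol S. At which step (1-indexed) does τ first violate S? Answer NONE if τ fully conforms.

1

@1 got ?Bool, protocol expects ?Unit  ✗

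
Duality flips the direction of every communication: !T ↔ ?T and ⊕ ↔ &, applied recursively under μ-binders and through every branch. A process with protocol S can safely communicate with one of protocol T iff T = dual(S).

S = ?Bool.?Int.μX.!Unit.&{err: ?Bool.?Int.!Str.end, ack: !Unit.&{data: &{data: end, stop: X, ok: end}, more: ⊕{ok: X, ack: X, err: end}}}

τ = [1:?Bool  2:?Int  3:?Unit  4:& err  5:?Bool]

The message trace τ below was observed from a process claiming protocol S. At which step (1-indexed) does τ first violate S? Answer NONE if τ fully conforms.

3

step 1: ?Bool  match  cont: ?Int.μX.…
step 2: ?Int  match  cont: μX.…
step 3: got ?Unit, protocol expects !Unit  ✗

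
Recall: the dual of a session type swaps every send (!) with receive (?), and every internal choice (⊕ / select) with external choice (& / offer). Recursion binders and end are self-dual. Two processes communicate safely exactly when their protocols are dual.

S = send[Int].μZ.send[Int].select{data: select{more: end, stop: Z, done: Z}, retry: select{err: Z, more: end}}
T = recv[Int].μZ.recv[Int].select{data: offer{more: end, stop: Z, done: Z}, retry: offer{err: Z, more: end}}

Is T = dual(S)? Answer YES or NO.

send[Int] | recv[Int]  ✓
  μZ | μZ  ✓ (μ self-dual)
    send[Int] | recv[Int]  ✓
      select{data,retry} | select{data,retry}  ✗ choice polarity not flipped — not dual

NO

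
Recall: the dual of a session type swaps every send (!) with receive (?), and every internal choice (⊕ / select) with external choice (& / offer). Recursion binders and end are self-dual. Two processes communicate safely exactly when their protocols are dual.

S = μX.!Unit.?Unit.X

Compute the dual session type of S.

μX.?Unit.!Unit.X

μX → μX  (binder kept)
  !Unit → ?Unit
    ?Unit → !Unit
      X ↦ X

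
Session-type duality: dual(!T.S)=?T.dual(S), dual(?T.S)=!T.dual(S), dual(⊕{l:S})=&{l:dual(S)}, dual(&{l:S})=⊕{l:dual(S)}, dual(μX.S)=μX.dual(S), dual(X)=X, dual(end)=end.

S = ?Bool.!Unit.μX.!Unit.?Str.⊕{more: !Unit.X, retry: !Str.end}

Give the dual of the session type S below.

!Bool.?Unit.μX.?Unit.!Str.&{more: ?Unit.X, retry: ?Str.end}

?Bool → !Bool
  !Unit → ?Unit
    μX → μX  (rec unchanged)
      !Unit → ?Unit
        ?Str → !Str
          ⊕{more,retry} → &{more,retry}  (⊕→&)
            case more:
              !Unit → ?Unit
                dual(X) = X
            case retry:
              !Str → ?Str
                dual(end) = end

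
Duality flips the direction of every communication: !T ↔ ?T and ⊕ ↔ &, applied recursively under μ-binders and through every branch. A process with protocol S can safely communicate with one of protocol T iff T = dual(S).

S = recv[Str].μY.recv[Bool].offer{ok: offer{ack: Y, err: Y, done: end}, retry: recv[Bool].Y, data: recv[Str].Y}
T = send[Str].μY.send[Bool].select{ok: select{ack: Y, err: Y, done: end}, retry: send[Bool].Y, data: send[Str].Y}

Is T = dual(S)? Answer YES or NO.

YES

recv[Str] | send[Str]  match
  μY | μY  match (μ self-dual)
    recv[Bool] | send[Bool]  match
      offer{ok,retry,data} | select{ok,retry,data}  match label sets agree
        case ok:
          offer{ack,err,done} | select{ack,err,done}  match label sets agree
            case ack:
              Y | Y  match
            case err:
              Y | Y  match
            case done:
              end | end  match
        case retry:
          recv[Bool] | send[Bool]  match
            Y | Y  match
        case data:
          recv[Str] | send[Str]  match
            Y | Y  match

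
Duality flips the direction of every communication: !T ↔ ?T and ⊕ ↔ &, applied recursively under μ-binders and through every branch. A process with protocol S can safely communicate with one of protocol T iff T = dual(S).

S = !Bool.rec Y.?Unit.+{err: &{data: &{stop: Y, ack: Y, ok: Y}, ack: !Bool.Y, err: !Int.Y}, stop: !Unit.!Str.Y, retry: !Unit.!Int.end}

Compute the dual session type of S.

?Bool.rec Y.!Unit.&{err: +{data: +{stop: Y, ack: Y, ok: Y}, ack: ?Bool.Y, err: ?Int.Y}, stop: ?Unit.?Str.Y, retry: ?Unit.?Int.end}

!Bool → ?Bool
  rec Y → rec Y  (μ self-dual)
    ?Unit → !Unit
      +{err,stop,retry} → &{err,stop,retry}  (select→offer)
        [err]
          &{data,ack,err} → +{data,ack,err}  (external→internal)
            [data]
              &{stop,ack,ok} → +{stop,ack,ok}  (external→internal)
                [stop]
                  dual(Y) = Y
                [ack]
                  dual(Y) = Y
                [ok]
                  dual(Y) = Y
            [ack]
              !Bool → ?Bool
                dual(Y) = Y
            [err]
              !Int → ?Int
                dual(Y) = Y
        [stop]
          !Unit → ?Unit
            !Str → ?Str
              dual(Y) = Y
        [retry]
          !Unit → ?Unit
            !Int → ?Int
              dual(end) = end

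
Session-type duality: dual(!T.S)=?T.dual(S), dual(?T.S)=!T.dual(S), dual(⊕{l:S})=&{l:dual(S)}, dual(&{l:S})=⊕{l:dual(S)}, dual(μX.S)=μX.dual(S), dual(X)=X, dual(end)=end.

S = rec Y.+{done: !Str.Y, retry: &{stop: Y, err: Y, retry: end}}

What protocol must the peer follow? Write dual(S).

rec Y = rec Y  (μ self-dual)
  +{done,retry} = &{done,retry}  (select→offer)
    case done:
      !Str = ?Str
        Y ↦ Y
    case retry:
      &{stop,err,retry} = +{stop,err,retry}  (external→internal)
        case stop:
          Y ↦ Y
        case err:
          Y ↦ Y
        case retry:
          end ↦ end

rec Y.&{done: ?Str.Y, retry: +{stop: Y, err: Y, retry: end}}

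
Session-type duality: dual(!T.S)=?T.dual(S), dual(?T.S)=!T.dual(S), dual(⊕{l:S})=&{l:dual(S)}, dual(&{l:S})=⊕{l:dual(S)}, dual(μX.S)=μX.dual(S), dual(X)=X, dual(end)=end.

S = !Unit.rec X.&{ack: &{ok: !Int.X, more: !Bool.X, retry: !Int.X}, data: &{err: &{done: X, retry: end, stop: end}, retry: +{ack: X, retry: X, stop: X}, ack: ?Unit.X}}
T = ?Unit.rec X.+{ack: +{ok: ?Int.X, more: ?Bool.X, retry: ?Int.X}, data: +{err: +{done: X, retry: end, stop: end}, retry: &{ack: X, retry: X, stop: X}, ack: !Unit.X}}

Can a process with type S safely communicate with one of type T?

YES

!Unit | ?Unit  match
  rec X | rec X  match (binder kept)
    &{ack,data} | +{ack,data}  match same labels
      case ack:
        &{ok,more,retry} | +{ok,more,retry}  match same labels
          case ok:
            !Int | ?Int  match
              X | X  match
          case more:
            !Bool | ?Bool  match
              X | X  match
          case retry:
            !Int | ?Int  match
              X | X  match
      case data:
        &{err,retry,ack} | +{err,retry,ack}  match same labels
          case err:
            &{done,retry,stop} | +{done,retry,stop}  match same labels
              case done:
                X | X  match
              case retry:
                end | end  match
              case stop:
                end | end  match
          case retry:
            +{ack,retry,stop} | &{ack,retry,stop}  match same labels
              case ack:
                X | X  match
              case retry:
                X | X  match
              case stop:
                X | X  match
          case ack:
            ?Unit | !Unit  match
              X | X  match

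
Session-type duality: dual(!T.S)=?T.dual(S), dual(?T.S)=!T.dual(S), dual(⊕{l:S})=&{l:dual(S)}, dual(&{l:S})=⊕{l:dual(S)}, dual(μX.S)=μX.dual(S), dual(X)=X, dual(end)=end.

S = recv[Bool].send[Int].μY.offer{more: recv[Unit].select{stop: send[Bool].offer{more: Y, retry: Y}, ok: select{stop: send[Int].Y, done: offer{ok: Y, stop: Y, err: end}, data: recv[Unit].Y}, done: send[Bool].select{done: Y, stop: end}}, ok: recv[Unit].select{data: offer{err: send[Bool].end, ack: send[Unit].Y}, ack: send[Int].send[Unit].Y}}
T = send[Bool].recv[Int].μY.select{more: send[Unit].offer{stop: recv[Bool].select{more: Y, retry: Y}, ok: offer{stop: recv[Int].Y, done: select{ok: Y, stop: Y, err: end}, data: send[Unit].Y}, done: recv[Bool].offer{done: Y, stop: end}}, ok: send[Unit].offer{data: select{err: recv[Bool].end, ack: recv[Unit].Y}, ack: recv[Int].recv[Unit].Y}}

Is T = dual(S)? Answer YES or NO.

YES

recv[Bool] vs send[Bool]  ✓
  send[Int] vs recv[Int]  ✓
    μY vs μY  ✓ (rec unchanged)
      offer{more,ok} vs select{more,ok}  ✓ label sets agree
        case more:
          recv[Unit] vs send[Unit]  ✓
            select{stop,ok,done} vs offer{stop,ok,done}  ✓ label sets agree
              case stop:
                send[Bool] vs recv[Bool]  ✓
                  offer{more,retry} vs select{more,retry}  ✓ label sets agree
                    case more:
                      Y vs Y  ✓
                    case retry:
                      Y vs Y  ✓
              case ok:
                select{stop,done,data} vs offer{stop,done,data}  ✓ label sets agree
                  case stop:
                    send[Int] vs recv[Int]  ✓
                      Y vs Y  ✓
                  case done:
                    offer{ok,stop,err} vs select{ok,stop,err}  ✓ label sets agree
                      case ok:
                        Y vs Y  ✓
                      case stop:
                        Y vs Y  ✓
                      case err:
                        end vs end  ✓
                  case data:
                    recv[Unit] vs send[Unit]  ✓
                      Y vs Y  ✓
              case done:
                send[Bool] vs recv[Bool]  ✓
                  select{done,stop} vs offer{done,stop}  ✓ label sets agree
                    case done:
                      Y vs Y  ✓
                    case stop:
                      end vs end  ✓
        case ok:
          recv[Unit] vs send[Unit]  ✓
            select{data,ack} vs offer{data,ack}  ✓ label sets agree
              case data:
                offer{err,ack} vs select{err,ack}  ✓ label sets agree
                  case err:
                    send[Bool] vs recv[Bool]  ✓
                      end vs end  ✓
                  case ack:
                    send[Unit] vs recv[Unit]  ✓
                      Y vs Y  ✓
              case ack:
                send[Int] vs recv[Int]  ✓
                  send[Unit] vs recv[Unit]  ✓
                    Y vs Y  ✓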